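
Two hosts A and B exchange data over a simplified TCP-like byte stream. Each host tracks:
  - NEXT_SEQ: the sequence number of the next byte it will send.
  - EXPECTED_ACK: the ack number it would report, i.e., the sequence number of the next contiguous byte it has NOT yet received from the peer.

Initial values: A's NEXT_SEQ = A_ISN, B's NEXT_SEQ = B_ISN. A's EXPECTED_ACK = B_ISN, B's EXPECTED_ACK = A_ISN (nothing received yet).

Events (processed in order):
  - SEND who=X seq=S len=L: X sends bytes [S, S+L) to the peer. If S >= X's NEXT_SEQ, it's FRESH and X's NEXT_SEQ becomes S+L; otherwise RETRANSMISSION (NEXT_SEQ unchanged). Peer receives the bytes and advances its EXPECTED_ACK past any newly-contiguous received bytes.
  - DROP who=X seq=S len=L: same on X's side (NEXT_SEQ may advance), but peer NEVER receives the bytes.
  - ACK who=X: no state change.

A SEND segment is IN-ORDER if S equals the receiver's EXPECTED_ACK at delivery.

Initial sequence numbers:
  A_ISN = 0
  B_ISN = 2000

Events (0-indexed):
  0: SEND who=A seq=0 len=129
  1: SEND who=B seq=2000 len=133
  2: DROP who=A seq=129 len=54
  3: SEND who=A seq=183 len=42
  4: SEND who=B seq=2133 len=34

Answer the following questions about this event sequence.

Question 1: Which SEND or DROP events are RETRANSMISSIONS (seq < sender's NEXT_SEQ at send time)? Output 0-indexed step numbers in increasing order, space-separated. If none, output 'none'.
Answer: none

Derivation:
Step 0: SEND seq=0 -> fresh
Step 1: SEND seq=2000 -> fresh
Step 2: DROP seq=129 -> fresh
Step 3: SEND seq=183 -> fresh
Step 4: SEND seq=2133 -> fresh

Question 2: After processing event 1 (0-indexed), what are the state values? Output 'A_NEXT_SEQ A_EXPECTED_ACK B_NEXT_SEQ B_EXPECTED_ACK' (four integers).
After event 0: A_seq=129 A_ack=2000 B_seq=2000 B_ack=129
After event 1: A_seq=129 A_ack=2133 B_seq=2133 B_ack=129

129 2133 2133 129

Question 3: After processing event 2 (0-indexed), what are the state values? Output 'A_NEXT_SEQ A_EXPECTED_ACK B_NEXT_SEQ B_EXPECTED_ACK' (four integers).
After event 0: A_seq=129 A_ack=2000 B_seq=2000 B_ack=129
After event 1: A_seq=129 A_ack=2133 B_seq=2133 B_ack=129
After event 2: A_seq=183 A_ack=2133 B_seq=2133 B_ack=129

183 2133 2133 129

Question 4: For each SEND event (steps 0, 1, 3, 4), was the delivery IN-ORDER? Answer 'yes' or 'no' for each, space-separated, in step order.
Answer: yes yes no yes

Derivation:
Step 0: SEND seq=0 -> in-order
Step 1: SEND seq=2000 -> in-order
Step 3: SEND seq=183 -> out-of-order
Step 4: SEND seq=2133 -> in-order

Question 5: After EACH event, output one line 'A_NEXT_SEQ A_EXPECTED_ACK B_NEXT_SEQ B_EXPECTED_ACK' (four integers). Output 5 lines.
129 2000 2000 129
129 2133 2133 129
183 2133 2133 129
225 2133 2133 129
225 2167 2167 129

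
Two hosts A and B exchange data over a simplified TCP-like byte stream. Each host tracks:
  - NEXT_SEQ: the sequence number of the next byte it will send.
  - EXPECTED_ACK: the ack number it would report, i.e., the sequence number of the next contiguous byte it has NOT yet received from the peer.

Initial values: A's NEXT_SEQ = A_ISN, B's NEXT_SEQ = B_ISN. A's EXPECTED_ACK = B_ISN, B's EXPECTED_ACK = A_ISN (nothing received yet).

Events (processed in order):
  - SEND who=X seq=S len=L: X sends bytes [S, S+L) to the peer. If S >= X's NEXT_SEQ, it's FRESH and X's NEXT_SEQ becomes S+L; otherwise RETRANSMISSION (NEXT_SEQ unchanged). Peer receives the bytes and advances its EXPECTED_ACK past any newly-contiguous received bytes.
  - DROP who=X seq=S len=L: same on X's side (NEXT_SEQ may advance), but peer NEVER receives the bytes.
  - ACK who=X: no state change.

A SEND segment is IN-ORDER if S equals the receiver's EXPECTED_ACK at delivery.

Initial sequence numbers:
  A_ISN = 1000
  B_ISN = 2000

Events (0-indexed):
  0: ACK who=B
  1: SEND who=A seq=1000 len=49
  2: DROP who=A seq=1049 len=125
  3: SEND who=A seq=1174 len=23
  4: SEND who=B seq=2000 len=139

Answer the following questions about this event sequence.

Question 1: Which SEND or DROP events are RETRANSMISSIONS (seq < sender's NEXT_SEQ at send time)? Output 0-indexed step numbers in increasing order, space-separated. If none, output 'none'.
Step 1: SEND seq=1000 -> fresh
Step 2: DROP seq=1049 -> fresh
Step 3: SEND seq=1174 -> fresh
Step 4: SEND seq=2000 -> fresh

Answer: none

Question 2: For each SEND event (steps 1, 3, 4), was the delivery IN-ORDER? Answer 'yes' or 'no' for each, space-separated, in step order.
Step 1: SEND seq=1000 -> in-order
Step 3: SEND seq=1174 -> out-of-order
Step 4: SEND seq=2000 -> in-order

Answer: yes no yes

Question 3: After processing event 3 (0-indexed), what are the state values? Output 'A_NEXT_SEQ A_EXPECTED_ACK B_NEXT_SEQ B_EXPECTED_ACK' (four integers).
After event 0: A_seq=1000 A_ack=2000 B_seq=2000 B_ack=1000
After event 1: A_seq=1049 A_ack=2000 B_seq=2000 B_ack=1049
After event 2: A_seq=1174 A_ack=2000 B_seq=2000 B_ack=1049
After event 3: A_seq=1197 A_ack=2000 B_seq=2000 B_ack=1049

1197 2000 2000 1049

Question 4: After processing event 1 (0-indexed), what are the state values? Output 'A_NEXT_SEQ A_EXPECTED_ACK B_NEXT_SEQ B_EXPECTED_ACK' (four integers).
After event 0: A_seq=1000 A_ack=2000 B_seq=2000 B_ack=1000
After event 1: A_seq=1049 A_ack=2000 B_seq=2000 B_ack=1049

1049 2000 2000 1049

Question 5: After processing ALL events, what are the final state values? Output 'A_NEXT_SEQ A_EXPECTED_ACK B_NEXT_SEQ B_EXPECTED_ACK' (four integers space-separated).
Answer: 1197 2139 2139 1049

Derivation:
After event 0: A_seq=1000 A_ack=2000 B_seq=2000 B_ack=1000
After event 1: A_seq=1049 A_ack=2000 B_seq=2000 B_ack=1049
After event 2: A_seq=1174 A_ack=2000 B_seq=2000 B_ack=1049
After event 3: A_seq=1197 A_ack=2000 B_seq=2000 B_ack=1049
After event 4: A_seq=1197 A_ack=2139 B_seq=2139 B_ack=1049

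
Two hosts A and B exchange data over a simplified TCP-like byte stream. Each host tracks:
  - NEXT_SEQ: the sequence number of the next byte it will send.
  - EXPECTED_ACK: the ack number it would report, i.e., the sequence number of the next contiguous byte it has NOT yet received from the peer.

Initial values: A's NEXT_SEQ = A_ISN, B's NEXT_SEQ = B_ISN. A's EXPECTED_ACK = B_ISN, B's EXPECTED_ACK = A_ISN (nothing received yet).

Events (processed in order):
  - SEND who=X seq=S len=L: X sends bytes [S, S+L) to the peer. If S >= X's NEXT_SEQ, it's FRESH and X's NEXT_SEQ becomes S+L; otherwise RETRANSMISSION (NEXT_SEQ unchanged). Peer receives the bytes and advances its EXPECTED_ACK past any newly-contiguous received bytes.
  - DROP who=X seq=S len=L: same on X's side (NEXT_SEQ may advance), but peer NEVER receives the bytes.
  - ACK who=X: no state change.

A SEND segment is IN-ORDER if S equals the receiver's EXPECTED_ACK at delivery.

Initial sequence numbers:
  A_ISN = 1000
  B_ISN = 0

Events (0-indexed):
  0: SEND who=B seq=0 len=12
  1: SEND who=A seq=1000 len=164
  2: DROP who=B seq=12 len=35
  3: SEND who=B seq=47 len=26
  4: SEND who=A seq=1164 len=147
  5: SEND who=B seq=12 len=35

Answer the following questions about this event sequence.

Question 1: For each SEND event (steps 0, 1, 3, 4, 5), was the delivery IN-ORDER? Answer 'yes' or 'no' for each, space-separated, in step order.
Answer: yes yes no yes yes

Derivation:
Step 0: SEND seq=0 -> in-order
Step 1: SEND seq=1000 -> in-order
Step 3: SEND seq=47 -> out-of-order
Step 4: SEND seq=1164 -> in-order
Step 5: SEND seq=12 -> in-order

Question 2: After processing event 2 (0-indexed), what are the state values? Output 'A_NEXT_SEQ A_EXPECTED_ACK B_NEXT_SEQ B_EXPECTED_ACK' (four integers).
After event 0: A_seq=1000 A_ack=12 B_seq=12 B_ack=1000
After event 1: A_seq=1164 A_ack=12 B_seq=12 B_ack=1164
After event 2: A_seq=1164 A_ack=12 B_seq=47 B_ack=1164

1164 12 47 1164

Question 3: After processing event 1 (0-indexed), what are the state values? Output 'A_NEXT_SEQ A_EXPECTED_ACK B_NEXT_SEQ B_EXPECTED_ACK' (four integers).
After event 0: A_seq=1000 A_ack=12 B_seq=12 B_ack=1000
After event 1: A_seq=1164 A_ack=12 B_seq=12 B_ack=1164

1164 12 12 1164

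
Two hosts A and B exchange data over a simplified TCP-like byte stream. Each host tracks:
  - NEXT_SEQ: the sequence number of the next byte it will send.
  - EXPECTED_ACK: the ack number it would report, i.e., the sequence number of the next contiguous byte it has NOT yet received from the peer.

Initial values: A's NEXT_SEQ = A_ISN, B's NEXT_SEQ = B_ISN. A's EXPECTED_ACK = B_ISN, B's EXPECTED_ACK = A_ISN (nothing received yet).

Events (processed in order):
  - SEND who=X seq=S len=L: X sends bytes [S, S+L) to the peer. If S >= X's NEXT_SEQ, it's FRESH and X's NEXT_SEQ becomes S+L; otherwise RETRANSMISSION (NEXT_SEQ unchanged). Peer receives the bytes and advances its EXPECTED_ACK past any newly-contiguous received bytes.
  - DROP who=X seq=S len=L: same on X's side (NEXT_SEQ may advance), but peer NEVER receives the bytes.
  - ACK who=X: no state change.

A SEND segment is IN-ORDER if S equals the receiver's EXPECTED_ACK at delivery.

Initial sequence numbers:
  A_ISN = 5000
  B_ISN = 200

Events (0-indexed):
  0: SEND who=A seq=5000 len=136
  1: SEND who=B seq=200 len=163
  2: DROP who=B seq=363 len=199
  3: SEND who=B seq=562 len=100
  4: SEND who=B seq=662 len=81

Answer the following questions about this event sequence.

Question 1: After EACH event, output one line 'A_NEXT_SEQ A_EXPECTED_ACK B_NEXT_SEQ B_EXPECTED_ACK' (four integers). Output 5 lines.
5136 200 200 5136
5136 363 363 5136
5136 363 562 5136
5136 363 662 5136
5136 363 743 5136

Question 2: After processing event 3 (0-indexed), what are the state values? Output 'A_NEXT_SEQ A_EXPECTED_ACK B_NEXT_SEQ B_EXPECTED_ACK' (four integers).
After event 0: A_seq=5136 A_ack=200 B_seq=200 B_ack=5136
After event 1: A_seq=5136 A_ack=363 B_seq=363 B_ack=5136
After event 2: A_seq=5136 A_ack=363 B_seq=562 B_ack=5136
After event 3: A_seq=5136 A_ack=363 B_seq=662 B_ack=5136

5136 363 662 5136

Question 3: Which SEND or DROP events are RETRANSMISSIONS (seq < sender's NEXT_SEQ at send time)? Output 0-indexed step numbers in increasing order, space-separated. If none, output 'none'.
Step 0: SEND seq=5000 -> fresh
Step 1: SEND seq=200 -> fresh
Step 2: DROP seq=363 -> fresh
Step 3: SEND seq=562 -> fresh
Step 4: SEND seq=662 -> fresh

Answer: none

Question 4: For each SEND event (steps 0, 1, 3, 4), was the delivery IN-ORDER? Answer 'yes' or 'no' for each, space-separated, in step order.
Step 0: SEND seq=5000 -> in-order
Step 1: SEND seq=200 -> in-order
Step 3: SEND seq=562 -> out-of-order
Step 4: SEND seq=662 -> out-of-order

Answer: yes yes no no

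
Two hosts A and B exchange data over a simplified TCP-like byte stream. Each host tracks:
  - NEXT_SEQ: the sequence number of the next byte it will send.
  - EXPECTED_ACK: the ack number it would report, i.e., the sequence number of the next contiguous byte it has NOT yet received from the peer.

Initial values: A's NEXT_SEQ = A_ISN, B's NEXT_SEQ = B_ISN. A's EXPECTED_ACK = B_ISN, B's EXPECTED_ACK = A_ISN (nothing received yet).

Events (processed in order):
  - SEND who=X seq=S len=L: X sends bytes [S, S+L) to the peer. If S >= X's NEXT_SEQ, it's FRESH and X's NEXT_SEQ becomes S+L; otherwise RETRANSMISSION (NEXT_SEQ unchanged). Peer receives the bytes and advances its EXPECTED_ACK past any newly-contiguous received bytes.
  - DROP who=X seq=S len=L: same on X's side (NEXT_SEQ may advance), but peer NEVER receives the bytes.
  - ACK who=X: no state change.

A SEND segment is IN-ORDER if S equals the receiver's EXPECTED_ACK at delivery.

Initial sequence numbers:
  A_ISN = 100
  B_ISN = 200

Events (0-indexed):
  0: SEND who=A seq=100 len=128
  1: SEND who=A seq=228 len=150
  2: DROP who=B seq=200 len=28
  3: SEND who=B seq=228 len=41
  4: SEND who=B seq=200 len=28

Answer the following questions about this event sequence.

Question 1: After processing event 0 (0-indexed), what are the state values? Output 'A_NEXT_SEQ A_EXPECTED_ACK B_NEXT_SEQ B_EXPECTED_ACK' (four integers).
After event 0: A_seq=228 A_ack=200 B_seq=200 B_ack=228

228 200 200 228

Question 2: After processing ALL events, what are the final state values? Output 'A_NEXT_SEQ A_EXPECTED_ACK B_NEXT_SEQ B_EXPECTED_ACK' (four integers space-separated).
Answer: 378 269 269 378

Derivation:
After event 0: A_seq=228 A_ack=200 B_seq=200 B_ack=228
After event 1: A_seq=378 A_ack=200 B_seq=200 B_ack=378
After event 2: A_seq=378 A_ack=200 B_seq=228 B_ack=378
After event 3: A_seq=378 A_ack=200 B_seq=269 B_ack=378
After event 4: A_seq=378 A_ack=269 B_seq=269 B_ack=378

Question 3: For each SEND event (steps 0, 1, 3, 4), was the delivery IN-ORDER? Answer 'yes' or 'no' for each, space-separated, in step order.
Step 0: SEND seq=100 -> in-order
Step 1: SEND seq=228 -> in-order
Step 3: SEND seq=228 -> out-of-order
Step 4: SEND seq=200 -> in-order

Answer: yes yes no yes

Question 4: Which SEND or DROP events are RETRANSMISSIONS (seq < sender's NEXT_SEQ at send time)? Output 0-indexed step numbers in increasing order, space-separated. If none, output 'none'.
Step 0: SEND seq=100 -> fresh
Step 1: SEND seq=228 -> fresh
Step 2: DROP seq=200 -> fresh
Step 3: SEND seq=228 -> fresh
Step 4: SEND seq=200 -> retransmit

Answer: 4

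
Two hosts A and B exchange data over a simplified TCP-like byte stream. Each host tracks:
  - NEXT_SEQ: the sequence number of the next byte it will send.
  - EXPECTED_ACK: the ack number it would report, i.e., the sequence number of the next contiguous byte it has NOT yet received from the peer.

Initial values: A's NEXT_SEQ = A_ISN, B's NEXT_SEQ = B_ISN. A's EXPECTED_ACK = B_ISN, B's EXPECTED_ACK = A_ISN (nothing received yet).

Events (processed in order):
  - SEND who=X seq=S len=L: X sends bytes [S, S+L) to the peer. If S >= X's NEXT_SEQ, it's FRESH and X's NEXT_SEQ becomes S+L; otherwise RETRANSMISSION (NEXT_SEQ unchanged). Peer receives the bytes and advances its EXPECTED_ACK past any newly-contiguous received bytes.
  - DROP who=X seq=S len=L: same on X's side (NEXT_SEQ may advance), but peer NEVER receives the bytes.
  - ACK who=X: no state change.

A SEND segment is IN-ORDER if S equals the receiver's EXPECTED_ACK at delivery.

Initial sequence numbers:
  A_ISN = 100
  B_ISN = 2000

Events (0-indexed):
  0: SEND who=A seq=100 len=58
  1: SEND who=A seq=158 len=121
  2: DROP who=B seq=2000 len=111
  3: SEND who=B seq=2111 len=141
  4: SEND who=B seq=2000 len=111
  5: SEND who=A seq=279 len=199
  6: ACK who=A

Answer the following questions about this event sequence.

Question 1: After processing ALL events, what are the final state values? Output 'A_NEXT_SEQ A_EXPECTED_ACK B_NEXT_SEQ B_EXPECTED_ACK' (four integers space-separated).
After event 0: A_seq=158 A_ack=2000 B_seq=2000 B_ack=158
After event 1: A_seq=279 A_ack=2000 B_seq=2000 B_ack=279
After event 2: A_seq=279 A_ack=2000 B_seq=2111 B_ack=279
After event 3: A_seq=279 A_ack=2000 B_seq=2252 B_ack=279
After event 4: A_seq=279 A_ack=2252 B_seq=2252 B_ack=279
After event 5: A_seq=478 A_ack=2252 B_seq=2252 B_ack=478
After event 6: A_seq=478 A_ack=2252 B_seq=2252 B_ack=478

Answer: 478 2252 2252 478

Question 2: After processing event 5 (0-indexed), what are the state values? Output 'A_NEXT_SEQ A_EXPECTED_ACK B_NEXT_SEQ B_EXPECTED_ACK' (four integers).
After event 0: A_seq=158 A_ack=2000 B_seq=2000 B_ack=158
After event 1: A_seq=279 A_ack=2000 B_seq=2000 B_ack=279
After event 2: A_seq=279 A_ack=2000 B_seq=2111 B_ack=279
After event 3: A_seq=279 A_ack=2000 B_seq=2252 B_ack=279
After event 4: A_seq=279 A_ack=2252 B_seq=2252 B_ack=279
After event 5: A_seq=478 A_ack=2252 B_seq=2252 B_ack=478

478 2252 2252 478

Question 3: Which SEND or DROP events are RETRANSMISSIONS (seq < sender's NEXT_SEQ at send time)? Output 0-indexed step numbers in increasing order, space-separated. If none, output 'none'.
Step 0: SEND seq=100 -> fresh
Step 1: SEND seq=158 -> fresh
Step 2: DROP seq=2000 -> fresh
Step 3: SEND seq=2111 -> fresh
Step 4: SEND seq=2000 -> retransmit
Step 5: SEND seq=279 -> fresh

Answer: 4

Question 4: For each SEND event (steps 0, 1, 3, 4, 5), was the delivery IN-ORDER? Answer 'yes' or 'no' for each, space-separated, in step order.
Answer: yes yes no yes yes

Derivation:
Step 0: SEND seq=100 -> in-order
Step 1: SEND seq=158 -> in-order
Step 3: SEND seq=2111 -> out-of-order
Step 4: SEND seq=2000 -> in-order
Step 5: SEND seq=279 -> in-order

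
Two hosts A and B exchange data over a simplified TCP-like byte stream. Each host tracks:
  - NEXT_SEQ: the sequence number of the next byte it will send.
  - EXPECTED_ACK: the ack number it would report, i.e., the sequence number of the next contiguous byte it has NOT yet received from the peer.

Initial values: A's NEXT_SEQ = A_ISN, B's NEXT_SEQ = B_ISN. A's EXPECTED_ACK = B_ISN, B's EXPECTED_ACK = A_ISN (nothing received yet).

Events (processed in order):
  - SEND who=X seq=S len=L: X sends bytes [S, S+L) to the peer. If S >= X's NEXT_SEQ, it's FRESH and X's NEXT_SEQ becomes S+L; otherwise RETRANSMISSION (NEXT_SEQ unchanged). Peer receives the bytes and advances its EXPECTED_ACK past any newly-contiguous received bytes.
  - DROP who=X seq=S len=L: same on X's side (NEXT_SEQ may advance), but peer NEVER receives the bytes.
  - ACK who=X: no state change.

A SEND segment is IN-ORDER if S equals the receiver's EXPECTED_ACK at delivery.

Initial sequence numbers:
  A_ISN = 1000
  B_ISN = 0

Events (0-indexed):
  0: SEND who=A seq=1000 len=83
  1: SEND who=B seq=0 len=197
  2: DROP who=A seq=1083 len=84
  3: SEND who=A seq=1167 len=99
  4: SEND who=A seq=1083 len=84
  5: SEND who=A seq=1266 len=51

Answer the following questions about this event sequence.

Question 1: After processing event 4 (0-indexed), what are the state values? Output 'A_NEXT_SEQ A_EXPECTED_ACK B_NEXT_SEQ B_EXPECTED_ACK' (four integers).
After event 0: A_seq=1083 A_ack=0 B_seq=0 B_ack=1083
After event 1: A_seq=1083 A_ack=197 B_seq=197 B_ack=1083
After event 2: A_seq=1167 A_ack=197 B_seq=197 B_ack=1083
After event 3: A_seq=1266 A_ack=197 B_seq=197 B_ack=1083
After event 4: A_seq=1266 A_ack=197 B_seq=197 B_ack=1266

1266 197 197 1266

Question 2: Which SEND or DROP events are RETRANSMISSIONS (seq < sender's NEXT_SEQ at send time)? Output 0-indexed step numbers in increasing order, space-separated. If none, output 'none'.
Answer: 4

Derivation:
Step 0: SEND seq=1000 -> fresh
Step 1: SEND seq=0 -> fresh
Step 2: DROP seq=1083 -> fresh
Step 3: SEND seq=1167 -> fresh
Step 4: SEND seq=1083 -> retransmit
Step 5: SEND seq=1266 -> fresh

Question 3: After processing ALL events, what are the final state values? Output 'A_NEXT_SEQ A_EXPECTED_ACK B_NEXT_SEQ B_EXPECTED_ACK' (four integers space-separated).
Answer: 1317 197 197 1317

Derivation:
After event 0: A_seq=1083 A_ack=0 B_seq=0 B_ack=1083
After event 1: A_seq=1083 A_ack=197 B_seq=197 B_ack=1083
After event 2: A_seq=1167 A_ack=197 B_seq=197 B_ack=1083
After event 3: A_seq=1266 A_ack=197 B_seq=197 B_ack=1083
After event 4: A_seq=1266 A_ack=197 B_seq=197 B_ack=1266
After event 5: A_seq=1317 A_ack=197 B_seq=197 B_ack=1317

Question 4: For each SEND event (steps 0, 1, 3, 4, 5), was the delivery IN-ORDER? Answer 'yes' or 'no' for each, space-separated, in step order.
Step 0: SEND seq=1000 -> in-order
Step 1: SEND seq=0 -> in-order
Step 3: SEND seq=1167 -> out-of-order
Step 4: SEND seq=1083 -> in-order
Step 5: SEND seq=1266 -> in-order

Answer: yes yes no yes yes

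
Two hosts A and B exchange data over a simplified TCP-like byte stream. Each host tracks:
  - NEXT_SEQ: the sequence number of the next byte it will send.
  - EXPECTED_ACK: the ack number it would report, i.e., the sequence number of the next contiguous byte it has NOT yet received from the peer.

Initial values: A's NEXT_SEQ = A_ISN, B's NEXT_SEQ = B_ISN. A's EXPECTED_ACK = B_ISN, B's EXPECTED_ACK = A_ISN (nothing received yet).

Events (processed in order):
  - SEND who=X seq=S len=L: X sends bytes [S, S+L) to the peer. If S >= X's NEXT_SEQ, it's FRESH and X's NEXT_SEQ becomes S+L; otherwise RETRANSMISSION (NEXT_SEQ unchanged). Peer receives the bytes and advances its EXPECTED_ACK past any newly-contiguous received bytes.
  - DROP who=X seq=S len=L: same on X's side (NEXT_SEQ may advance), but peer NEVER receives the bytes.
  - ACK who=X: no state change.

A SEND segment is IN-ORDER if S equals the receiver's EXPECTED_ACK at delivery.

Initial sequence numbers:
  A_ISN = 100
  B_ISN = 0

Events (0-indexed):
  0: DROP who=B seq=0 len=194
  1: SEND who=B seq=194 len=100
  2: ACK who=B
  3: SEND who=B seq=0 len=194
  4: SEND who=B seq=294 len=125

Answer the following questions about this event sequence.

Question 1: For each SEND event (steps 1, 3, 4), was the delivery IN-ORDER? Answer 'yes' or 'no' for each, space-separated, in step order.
Step 1: SEND seq=194 -> out-of-order
Step 3: SEND seq=0 -> in-order
Step 4: SEND seq=294 -> in-order

Answer: no yes yes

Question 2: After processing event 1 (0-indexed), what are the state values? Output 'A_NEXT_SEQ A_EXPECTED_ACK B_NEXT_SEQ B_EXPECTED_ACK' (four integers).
After event 0: A_seq=100 A_ack=0 B_seq=194 B_ack=100
After event 1: A_seq=100 A_ack=0 B_seq=294 B_ack=100

100 0 294 100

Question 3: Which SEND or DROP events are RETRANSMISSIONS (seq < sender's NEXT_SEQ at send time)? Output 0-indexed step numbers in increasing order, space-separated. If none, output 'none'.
Answer: 3

Derivation:
Step 0: DROP seq=0 -> fresh
Step 1: SEND seq=194 -> fresh
Step 3: SEND seq=0 -> retransmit
Step 4: SEND seq=294 -> fresh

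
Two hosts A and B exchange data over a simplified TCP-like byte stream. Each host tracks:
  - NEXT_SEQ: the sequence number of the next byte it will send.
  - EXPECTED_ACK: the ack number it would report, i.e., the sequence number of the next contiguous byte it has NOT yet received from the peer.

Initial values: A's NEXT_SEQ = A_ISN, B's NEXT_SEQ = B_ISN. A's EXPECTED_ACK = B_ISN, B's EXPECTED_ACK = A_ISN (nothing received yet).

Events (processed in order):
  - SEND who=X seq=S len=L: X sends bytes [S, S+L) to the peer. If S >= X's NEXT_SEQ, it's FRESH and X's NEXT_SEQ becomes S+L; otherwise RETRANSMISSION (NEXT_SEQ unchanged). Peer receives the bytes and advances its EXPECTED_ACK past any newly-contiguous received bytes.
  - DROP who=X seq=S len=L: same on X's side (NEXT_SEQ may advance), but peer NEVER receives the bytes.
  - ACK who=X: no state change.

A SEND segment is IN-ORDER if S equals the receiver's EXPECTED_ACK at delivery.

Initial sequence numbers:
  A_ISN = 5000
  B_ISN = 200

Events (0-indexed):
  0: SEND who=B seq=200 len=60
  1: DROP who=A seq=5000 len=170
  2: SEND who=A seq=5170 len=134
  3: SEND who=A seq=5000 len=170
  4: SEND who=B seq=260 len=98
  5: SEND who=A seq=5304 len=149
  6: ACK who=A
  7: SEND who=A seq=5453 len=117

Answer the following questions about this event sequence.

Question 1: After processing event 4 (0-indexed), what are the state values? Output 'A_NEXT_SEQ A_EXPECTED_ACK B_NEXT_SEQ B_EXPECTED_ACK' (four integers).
After event 0: A_seq=5000 A_ack=260 B_seq=260 B_ack=5000
After event 1: A_seq=5170 A_ack=260 B_seq=260 B_ack=5000
After event 2: A_seq=5304 A_ack=260 B_seq=260 B_ack=5000
After event 3: A_seq=5304 A_ack=260 B_seq=260 B_ack=5304
After event 4: A_seq=5304 A_ack=358 B_seq=358 B_ack=5304

5304 358 358 5304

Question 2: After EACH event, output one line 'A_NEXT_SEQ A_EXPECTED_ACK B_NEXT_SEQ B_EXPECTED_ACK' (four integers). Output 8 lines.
5000 260 260 5000
5170 260 260 5000
5304 260 260 5000
5304 260 260 5304
5304 358 358 5304
5453 358 358 5453
5453 358 358 5453
5570 358 358 5570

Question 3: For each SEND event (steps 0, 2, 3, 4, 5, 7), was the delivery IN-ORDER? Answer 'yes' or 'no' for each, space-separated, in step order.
Answer: yes no yes yes yes yes

Derivation:
Step 0: SEND seq=200 -> in-order
Step 2: SEND seq=5170 -> out-of-order
Step 3: SEND seq=5000 -> in-order
Step 4: SEND seq=260 -> in-order
Step 5: SEND seq=5304 -> in-order
Step 7: SEND seq=5453 -> in-order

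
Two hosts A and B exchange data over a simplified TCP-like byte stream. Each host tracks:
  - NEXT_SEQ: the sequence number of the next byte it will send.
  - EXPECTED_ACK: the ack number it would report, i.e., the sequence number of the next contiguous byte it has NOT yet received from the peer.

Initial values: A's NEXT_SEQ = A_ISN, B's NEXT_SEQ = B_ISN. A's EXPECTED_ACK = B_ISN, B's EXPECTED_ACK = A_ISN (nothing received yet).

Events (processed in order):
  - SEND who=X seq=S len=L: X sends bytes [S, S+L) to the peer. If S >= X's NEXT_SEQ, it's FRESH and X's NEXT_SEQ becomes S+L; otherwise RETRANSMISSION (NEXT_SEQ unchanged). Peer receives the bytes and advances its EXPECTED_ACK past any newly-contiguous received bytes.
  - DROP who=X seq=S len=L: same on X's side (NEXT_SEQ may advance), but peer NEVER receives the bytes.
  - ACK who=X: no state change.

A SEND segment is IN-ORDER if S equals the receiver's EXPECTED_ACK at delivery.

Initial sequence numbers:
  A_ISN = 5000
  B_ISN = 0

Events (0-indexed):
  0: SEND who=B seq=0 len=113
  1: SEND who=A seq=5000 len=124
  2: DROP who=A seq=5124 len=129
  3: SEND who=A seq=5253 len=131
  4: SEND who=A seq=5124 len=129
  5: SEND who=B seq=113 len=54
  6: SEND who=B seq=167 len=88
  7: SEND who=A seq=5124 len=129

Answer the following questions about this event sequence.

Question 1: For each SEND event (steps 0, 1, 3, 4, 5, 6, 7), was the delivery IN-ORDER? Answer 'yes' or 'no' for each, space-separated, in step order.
Answer: yes yes no yes yes yes no

Derivation:
Step 0: SEND seq=0 -> in-order
Step 1: SEND seq=5000 -> in-order
Step 3: SEND seq=5253 -> out-of-order
Step 4: SEND seq=5124 -> in-order
Step 5: SEND seq=113 -> in-order
Step 6: SEND seq=167 -> in-order
Step 7: SEND seq=5124 -> out-of-order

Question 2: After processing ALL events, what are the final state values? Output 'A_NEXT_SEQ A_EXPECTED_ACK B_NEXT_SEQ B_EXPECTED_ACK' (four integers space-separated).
Answer: 5384 255 255 5384

Derivation:
After event 0: A_seq=5000 A_ack=113 B_seq=113 B_ack=5000
After event 1: A_seq=5124 A_ack=113 B_seq=113 B_ack=5124
After event 2: A_seq=5253 A_ack=113 B_seq=113 B_ack=5124
After event 3: A_seq=5384 A_ack=113 B_seq=113 B_ack=5124
After event 4: A_seq=5384 A_ack=113 B_seq=113 B_ack=5384
After event 5: A_seq=5384 A_ack=167 B_seq=167 B_ack=5384
After event 6: A_seq=5384 A_ack=255 B_seq=255 B_ack=5384
After event 7: A_seq=5384 A_ack=255 B_seq=255 B_ack=5384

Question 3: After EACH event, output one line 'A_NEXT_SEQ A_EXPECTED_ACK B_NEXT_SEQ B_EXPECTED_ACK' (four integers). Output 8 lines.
5000 113 113 5000
5124 113 113 5124
5253 113 113 5124
5384 113 113 5124
5384 113 113 5384
5384 167 167 5384
5384 255 255 5384
5384 255 255 5384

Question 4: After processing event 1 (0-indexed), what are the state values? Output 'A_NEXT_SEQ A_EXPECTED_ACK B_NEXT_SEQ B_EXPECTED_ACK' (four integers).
After event 0: A_seq=5000 A_ack=113 B_seq=113 B_ack=5000
After event 1: A_seq=5124 A_ack=113 B_seq=113 B_ack=5124

5124 113 113 5124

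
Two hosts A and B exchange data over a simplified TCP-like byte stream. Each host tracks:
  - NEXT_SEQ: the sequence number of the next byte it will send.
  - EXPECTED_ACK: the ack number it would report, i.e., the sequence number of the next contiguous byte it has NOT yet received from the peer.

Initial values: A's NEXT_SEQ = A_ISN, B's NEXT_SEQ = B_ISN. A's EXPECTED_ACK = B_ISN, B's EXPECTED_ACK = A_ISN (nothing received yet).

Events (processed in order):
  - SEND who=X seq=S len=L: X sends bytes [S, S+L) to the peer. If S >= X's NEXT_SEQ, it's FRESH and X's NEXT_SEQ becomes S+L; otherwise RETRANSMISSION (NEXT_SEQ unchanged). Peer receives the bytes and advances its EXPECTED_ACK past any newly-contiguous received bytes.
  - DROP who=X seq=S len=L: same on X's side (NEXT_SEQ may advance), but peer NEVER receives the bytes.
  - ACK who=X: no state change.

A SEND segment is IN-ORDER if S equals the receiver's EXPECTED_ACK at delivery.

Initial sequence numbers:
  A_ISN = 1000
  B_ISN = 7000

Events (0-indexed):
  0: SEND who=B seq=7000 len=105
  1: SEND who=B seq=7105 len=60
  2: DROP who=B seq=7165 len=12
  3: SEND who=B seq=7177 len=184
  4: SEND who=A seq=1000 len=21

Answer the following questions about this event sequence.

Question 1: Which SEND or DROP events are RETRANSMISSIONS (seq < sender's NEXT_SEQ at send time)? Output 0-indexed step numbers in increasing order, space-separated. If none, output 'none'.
Step 0: SEND seq=7000 -> fresh
Step 1: SEND seq=7105 -> fresh
Step 2: DROP seq=7165 -> fresh
Step 3: SEND seq=7177 -> fresh
Step 4: SEND seq=1000 -> fresh

Answer: none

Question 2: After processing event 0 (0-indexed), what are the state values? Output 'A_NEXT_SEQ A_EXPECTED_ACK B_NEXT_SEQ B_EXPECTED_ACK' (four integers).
After event 0: A_seq=1000 A_ack=7105 B_seq=7105 B_ack=1000

1000 7105 7105 1000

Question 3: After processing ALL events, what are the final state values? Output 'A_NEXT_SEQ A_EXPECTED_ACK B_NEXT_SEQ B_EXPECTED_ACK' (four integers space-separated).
Answer: 1021 7165 7361 1021

Derivation:
After event 0: A_seq=1000 A_ack=7105 B_seq=7105 B_ack=1000
After event 1: A_seq=1000 A_ack=7165 B_seq=7165 B_ack=1000
After event 2: A_seq=1000 A_ack=7165 B_seq=7177 B_ack=1000
After event 3: A_seq=1000 A_ack=7165 B_seq=7361 B_ack=1000
After event 4: A_seq=1021 A_ack=7165 B_seq=7361 B_ack=1021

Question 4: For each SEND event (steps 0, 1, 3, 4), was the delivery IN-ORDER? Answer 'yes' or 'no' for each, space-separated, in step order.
Answer: yes yes no yes

Derivation:
Step 0: SEND seq=7000 -> in-order
Step 1: SEND seq=7105 -> in-order
Step 3: SEND seq=7177 -> out-of-order
Step 4: SEND seq=1000 -> in-order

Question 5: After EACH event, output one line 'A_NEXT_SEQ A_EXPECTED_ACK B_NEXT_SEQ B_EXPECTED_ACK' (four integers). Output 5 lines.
1000 7105 7105 1000
1000 7165 7165 1000
1000 7165 7177 1000
1000 7165 7361 1000
1021 7165 7361 1021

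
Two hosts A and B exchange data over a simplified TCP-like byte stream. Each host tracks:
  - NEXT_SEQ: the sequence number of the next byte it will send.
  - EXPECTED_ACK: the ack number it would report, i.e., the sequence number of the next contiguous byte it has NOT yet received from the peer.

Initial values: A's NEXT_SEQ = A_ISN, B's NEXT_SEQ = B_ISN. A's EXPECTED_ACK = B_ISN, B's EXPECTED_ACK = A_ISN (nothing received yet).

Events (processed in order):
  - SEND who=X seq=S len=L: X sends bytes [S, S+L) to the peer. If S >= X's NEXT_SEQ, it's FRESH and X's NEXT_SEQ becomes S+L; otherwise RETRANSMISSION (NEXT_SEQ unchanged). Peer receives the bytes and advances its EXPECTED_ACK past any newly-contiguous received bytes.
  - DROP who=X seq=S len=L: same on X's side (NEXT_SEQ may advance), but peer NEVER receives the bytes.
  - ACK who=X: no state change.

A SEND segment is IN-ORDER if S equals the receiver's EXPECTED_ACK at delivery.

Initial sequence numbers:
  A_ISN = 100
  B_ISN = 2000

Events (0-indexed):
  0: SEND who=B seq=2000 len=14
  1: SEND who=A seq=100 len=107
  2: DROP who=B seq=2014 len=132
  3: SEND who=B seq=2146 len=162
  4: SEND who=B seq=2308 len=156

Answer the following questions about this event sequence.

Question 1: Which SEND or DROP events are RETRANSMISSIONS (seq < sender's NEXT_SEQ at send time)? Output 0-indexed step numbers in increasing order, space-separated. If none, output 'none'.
Step 0: SEND seq=2000 -> fresh
Step 1: SEND seq=100 -> fresh
Step 2: DROP seq=2014 -> fresh
Step 3: SEND seq=2146 -> fresh
Step 4: SEND seq=2308 -> fresh

Answer: none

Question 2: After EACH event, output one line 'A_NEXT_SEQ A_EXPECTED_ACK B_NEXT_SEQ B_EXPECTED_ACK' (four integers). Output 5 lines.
100 2014 2014 100
207 2014 2014 207
207 2014 2146 207
207 2014 2308 207
207 2014 2464 207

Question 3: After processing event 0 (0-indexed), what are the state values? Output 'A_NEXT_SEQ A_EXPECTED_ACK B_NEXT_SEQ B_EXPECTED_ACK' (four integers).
After event 0: A_seq=100 A_ack=2014 B_seq=2014 B_ack=100

100 2014 2014 100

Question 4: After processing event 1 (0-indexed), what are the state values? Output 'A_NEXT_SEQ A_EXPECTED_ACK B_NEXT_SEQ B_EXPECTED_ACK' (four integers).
After event 0: A_seq=100 A_ack=2014 B_seq=2014 B_ack=100
After event 1: A_seq=207 A_ack=2014 B_seq=2014 B_ack=207

207 2014 2014 207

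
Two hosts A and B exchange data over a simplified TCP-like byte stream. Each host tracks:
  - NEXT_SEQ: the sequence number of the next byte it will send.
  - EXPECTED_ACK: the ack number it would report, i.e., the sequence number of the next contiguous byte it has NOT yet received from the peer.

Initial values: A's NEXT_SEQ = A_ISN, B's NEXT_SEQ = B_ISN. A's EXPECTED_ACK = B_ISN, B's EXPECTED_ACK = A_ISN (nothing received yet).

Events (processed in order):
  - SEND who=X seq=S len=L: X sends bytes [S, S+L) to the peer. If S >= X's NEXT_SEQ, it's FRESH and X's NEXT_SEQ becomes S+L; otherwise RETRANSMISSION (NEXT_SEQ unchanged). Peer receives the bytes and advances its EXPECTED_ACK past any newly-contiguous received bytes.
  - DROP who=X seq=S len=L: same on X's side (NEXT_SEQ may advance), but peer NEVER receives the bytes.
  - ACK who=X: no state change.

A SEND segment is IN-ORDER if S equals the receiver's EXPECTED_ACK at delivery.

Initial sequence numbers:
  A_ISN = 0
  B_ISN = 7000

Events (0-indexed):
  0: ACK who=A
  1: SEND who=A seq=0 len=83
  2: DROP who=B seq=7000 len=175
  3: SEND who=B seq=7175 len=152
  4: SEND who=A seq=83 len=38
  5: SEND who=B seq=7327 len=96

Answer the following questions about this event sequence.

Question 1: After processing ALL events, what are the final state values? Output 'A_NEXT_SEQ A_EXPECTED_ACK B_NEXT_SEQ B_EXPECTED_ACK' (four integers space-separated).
After event 0: A_seq=0 A_ack=7000 B_seq=7000 B_ack=0
After event 1: A_seq=83 A_ack=7000 B_seq=7000 B_ack=83
After event 2: A_seq=83 A_ack=7000 B_seq=7175 B_ack=83
After event 3: A_seq=83 A_ack=7000 B_seq=7327 B_ack=83
After event 4: A_seq=121 A_ack=7000 B_seq=7327 B_ack=121
After event 5: A_seq=121 A_ack=7000 B_seq=7423 B_ack=121

Answer: 121 7000 7423 121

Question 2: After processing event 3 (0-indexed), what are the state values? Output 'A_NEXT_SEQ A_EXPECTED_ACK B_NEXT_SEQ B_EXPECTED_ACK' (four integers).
After event 0: A_seq=0 A_ack=7000 B_seq=7000 B_ack=0
After event 1: A_seq=83 A_ack=7000 B_seq=7000 B_ack=83
After event 2: A_seq=83 A_ack=7000 B_seq=7175 B_ack=83
After event 3: A_seq=83 A_ack=7000 B_seq=7327 B_ack=83

83 7000 7327 83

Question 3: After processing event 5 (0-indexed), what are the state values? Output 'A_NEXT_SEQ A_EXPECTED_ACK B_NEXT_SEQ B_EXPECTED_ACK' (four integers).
After event 0: A_seq=0 A_ack=7000 B_seq=7000 B_ack=0
After event 1: A_seq=83 A_ack=7000 B_seq=7000 B_ack=83
After event 2: A_seq=83 A_ack=7000 B_seq=7175 B_ack=83
After event 3: A_seq=83 A_ack=7000 B_seq=7327 B_ack=83
After event 4: A_seq=121 A_ack=7000 B_seq=7327 B_ack=121
After event 5: A_seq=121 A_ack=7000 B_seq=7423 B_ack=121

121 7000 7423 121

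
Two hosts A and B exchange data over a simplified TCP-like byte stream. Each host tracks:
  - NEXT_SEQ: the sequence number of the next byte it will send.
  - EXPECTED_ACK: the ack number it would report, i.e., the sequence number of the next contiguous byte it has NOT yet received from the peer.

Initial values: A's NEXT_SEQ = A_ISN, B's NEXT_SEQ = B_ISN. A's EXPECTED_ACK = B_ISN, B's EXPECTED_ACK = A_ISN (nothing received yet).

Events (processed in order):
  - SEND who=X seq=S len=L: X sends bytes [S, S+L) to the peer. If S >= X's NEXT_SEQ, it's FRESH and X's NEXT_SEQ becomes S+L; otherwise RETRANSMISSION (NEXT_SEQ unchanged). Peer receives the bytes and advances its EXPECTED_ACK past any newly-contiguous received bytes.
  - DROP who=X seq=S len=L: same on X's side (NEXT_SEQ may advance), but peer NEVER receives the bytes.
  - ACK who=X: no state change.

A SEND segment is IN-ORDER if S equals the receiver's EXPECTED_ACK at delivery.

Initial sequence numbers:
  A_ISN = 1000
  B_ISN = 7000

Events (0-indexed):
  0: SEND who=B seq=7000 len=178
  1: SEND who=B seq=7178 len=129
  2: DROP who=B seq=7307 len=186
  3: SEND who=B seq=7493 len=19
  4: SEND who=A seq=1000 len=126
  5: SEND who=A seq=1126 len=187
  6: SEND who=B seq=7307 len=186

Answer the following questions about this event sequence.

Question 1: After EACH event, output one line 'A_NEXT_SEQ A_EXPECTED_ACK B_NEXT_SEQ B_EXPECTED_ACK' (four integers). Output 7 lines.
1000 7178 7178 1000
1000 7307 7307 1000
1000 7307 7493 1000
1000 7307 7512 1000
1126 7307 7512 1126
1313 7307 7512 1313
1313 7512 7512 1313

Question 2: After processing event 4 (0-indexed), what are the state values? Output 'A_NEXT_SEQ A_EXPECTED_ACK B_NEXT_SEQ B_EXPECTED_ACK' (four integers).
After event 0: A_seq=1000 A_ack=7178 B_seq=7178 B_ack=1000
After event 1: A_seq=1000 A_ack=7307 B_seq=7307 B_ack=1000
After event 2: A_seq=1000 A_ack=7307 B_seq=7493 B_ack=1000
After event 3: A_seq=1000 A_ack=7307 B_seq=7512 B_ack=1000
After event 4: A_seq=1126 A_ack=7307 B_seq=7512 B_ack=1126

1126 7307 7512 1126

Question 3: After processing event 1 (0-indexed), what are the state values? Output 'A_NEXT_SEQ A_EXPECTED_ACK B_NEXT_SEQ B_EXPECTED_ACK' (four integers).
After event 0: A_seq=1000 A_ack=7178 B_seq=7178 B_ack=1000
After event 1: A_seq=1000 A_ack=7307 B_seq=7307 B_ack=1000

1000 7307 7307 1000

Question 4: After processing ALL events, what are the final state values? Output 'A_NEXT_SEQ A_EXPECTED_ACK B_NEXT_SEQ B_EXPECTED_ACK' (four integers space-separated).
After event 0: A_seq=1000 A_ack=7178 B_seq=7178 B_ack=1000
After event 1: A_seq=1000 A_ack=7307 B_seq=7307 B_ack=1000
After event 2: A_seq=1000 A_ack=7307 B_seq=7493 B_ack=1000
After event 3: A_seq=1000 A_ack=7307 B_seq=7512 B_ack=1000
After event 4: A_seq=1126 A_ack=7307 B_seq=7512 B_ack=1126
After event 5: A_seq=1313 A_ack=7307 B_seq=7512 B_ack=1313
After event 6: A_seq=1313 A_ack=7512 B_seq=7512 B_ack=1313

Answer: 1313 7512 7512 1313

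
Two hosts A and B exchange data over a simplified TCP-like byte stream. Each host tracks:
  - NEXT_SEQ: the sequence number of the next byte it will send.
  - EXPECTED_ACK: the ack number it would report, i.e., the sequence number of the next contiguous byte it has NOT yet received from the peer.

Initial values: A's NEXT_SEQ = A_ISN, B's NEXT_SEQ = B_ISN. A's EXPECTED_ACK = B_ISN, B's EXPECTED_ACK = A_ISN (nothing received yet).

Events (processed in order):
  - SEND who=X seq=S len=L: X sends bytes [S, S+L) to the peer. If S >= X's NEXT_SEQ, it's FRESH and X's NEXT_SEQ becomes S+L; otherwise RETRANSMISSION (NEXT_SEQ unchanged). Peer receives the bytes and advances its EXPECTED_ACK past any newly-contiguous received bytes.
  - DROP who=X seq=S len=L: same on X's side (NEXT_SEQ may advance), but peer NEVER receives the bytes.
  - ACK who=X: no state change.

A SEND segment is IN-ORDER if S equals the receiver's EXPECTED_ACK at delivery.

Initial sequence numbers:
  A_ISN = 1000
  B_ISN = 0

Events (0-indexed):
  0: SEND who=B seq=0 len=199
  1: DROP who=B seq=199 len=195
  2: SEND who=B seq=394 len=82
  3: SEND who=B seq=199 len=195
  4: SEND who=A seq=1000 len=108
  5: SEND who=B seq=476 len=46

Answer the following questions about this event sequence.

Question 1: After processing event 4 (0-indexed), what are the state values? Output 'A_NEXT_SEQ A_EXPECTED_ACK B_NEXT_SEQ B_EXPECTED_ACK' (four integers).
After event 0: A_seq=1000 A_ack=199 B_seq=199 B_ack=1000
After event 1: A_seq=1000 A_ack=199 B_seq=394 B_ack=1000
After event 2: A_seq=1000 A_ack=199 B_seq=476 B_ack=1000
After event 3: A_seq=1000 A_ack=476 B_seq=476 B_ack=1000
After event 4: A_seq=1108 A_ack=476 B_seq=476 B_ack=1108

1108 476 476 1108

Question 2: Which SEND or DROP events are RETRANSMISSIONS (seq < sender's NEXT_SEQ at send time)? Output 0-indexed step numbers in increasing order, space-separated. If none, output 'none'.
Step 0: SEND seq=0 -> fresh
Step 1: DROP seq=199 -> fresh
Step 2: SEND seq=394 -> fresh
Step 3: SEND seq=199 -> retransmit
Step 4: SEND seq=1000 -> fresh
Step 5: SEND seq=476 -> fresh

Answer: 3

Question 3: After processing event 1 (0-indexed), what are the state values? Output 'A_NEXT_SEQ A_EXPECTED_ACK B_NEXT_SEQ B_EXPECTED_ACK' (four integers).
After event 0: A_seq=1000 A_ack=199 B_seq=199 B_ack=1000
After event 1: A_seq=1000 A_ack=199 B_seq=394 B_ack=1000

1000 199 394 1000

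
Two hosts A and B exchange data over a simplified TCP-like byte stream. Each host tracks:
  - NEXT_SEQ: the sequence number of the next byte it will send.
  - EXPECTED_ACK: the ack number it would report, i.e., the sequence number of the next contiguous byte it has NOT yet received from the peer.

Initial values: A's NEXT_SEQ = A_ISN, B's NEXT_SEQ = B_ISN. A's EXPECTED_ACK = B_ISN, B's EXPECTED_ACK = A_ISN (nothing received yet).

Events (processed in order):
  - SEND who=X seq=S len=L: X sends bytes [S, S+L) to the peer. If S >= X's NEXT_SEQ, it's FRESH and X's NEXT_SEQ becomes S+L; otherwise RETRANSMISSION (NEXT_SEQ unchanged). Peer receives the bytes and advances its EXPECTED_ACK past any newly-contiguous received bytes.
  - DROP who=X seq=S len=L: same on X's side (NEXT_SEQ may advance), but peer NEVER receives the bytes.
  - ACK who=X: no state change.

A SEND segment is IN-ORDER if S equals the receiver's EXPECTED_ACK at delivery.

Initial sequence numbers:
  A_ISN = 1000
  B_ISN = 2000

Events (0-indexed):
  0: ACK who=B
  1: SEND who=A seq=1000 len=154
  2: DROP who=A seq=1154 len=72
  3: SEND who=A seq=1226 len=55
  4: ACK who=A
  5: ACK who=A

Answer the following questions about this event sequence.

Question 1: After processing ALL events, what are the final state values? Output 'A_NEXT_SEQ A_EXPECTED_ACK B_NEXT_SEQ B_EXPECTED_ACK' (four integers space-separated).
Answer: 1281 2000 2000 1154

Derivation:
After event 0: A_seq=1000 A_ack=2000 B_seq=2000 B_ack=1000
After event 1: A_seq=1154 A_ack=2000 B_seq=2000 B_ack=1154
After event 2: A_seq=1226 A_ack=2000 B_seq=2000 B_ack=1154
After event 3: A_seq=1281 A_ack=2000 B_seq=2000 B_ack=1154
After event 4: A_seq=1281 A_ack=2000 B_seq=2000 B_ack=1154
After event 5: A_seq=1281 A_ack=2000 B_seq=2000 B_ack=1154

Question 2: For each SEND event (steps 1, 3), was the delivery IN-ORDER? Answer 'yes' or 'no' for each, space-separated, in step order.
Answer: yes no

Derivation:
Step 1: SEND seq=1000 -> in-order
Step 3: SEND seq=1226 -> out-of-order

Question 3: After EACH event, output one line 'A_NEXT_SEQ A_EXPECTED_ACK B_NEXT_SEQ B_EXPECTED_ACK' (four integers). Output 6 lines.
1000 2000 2000 1000
1154 2000 2000 1154
1226 2000 2000 1154
1281 2000 2000 1154
1281 2000 2000 1154
1281 2000 2000 1154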